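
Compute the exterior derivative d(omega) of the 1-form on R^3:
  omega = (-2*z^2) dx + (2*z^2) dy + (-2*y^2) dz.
d(omega) = (4*z) dx ∧ dz + (-4*y - 4*z) dy ∧ dz

For a 1-form omega = sum_i f_i dx_i, the exterior derivative is
  d(omega) = sum_{i < j} (∂f_j/∂x_i - ∂f_i/∂x_j) dx_i ∧ dx_j.
  coefficient of dx ∧ dz: ∂f_3/∂x - ∂f_1/∂z = ∂(-2*y^2)/∂x - ∂(-2*z^2)/∂z = 4*z
  coefficient of dy ∧ dz: ∂f_3/∂y - ∂f_2/∂z = ∂(-2*y^2)/∂y - ∂(2*z^2)/∂z = -4*y - 4*z
Assembling: d(omega) = (4*z) dx ∧ dz + (-4*y - 4*z) dy ∧ dz.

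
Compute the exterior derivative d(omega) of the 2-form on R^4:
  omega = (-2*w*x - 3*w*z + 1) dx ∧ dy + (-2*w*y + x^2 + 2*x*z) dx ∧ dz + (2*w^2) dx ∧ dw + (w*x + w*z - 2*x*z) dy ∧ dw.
d(omega) = (-w) dx ∧ dy ∧ dz + (w - 2*x - 5*z) dx ∧ dy ∧ dw + (-2*y) dx ∧ dz ∧ dw + (-w + 2*x) dy ∧ dz ∧ dw

For a 2-form omega = sum_{i<j} g_{ij} dx_i ∧ dx_j, the exterior derivative is
  d(omega) = sum_{i<j} d(g_{ij}) ∧ dx_i ∧ dx_j = sum_{i<j, k} (∂g_{ij}/∂x_k) dx_k ∧ dx_i ∧ dx_j.
Expand each term, using dx_k ∧ dx_i ∧ dx_j = sgn(permutation) dx_{(a)} ∧ dx_{(b)} ∧ dx_{(c)} with (a < b < c) sorted:
  d(-2*w*x - 3*w*z + 1) includes (∂/∂z)(-2*w*x - 3*w*z + 1) dz = (-3*w) dz, which multiplied by dx ∧ dy gives (-3*w) dx ∧ dy ∧ dz
  d(-2*w*x - 3*w*z + 1) includes (∂/∂w)(-2*w*x - 3*w*z + 1) dw = (-2*x - 3*z) dw, which multiplied by dx ∧ dy gives (-2*x - 3*z) dx ∧ dy ∧ dw
  d(-2*w*y + x^2 + 2*x*z) includes (∂/∂y)(-2*w*y + x^2 + 2*x*z) dy = (-2*w) dy, which multiplied by dx ∧ dz gives (2*w) dx ∧ dy ∧ dz
  d(-2*w*y + x^2 + 2*x*z) includes (∂/∂w)(-2*w*y + x^2 + 2*x*z) dw = (-2*y) dw, which multiplied by dx ∧ dz gives (-2*y) dx ∧ dz ∧ dw
  d(w*x + w*z - 2*x*z) includes (∂/∂x)(w*x + w*z - 2*x*z) dx = (w - 2*z) dx, which multiplied by dy ∧ dw gives (w - 2*z) dx ∧ dy ∧ dw
  d(w*x + w*z - 2*x*z) includes (∂/∂z)(w*x + w*z - 2*x*z) dz = (w - 2*x) dz, which multiplied by dy ∧ dw gives (-w + 2*x) dy ∧ dz ∧ dw
Collecting like 3-forms: d(omega) = (-w) dx ∧ dy ∧ dz + (w - 2*x - 5*z) dx ∧ dy ∧ dw + (-2*y) dx ∧ dz ∧ dw + (-w + 2*x) dy ∧ dz ∧ dw.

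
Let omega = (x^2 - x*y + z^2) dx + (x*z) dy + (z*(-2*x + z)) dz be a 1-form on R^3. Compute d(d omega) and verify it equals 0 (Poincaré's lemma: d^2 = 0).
d(d omega) = 0

Step 1: d omega = sum_{i<j} (∂f_j/∂x_i - ∂f_i/∂x_j) dx_i ∧ dx_j:
  coeff of dx ∧ dy: x + z
  coeff of dx ∧ dz: -4*z
  coeff of dy ∧ dz: -x
Step 2: Apply d again to each 2-form coefficient. The only possible 3-form in R^3 is dx ∧ dy ∧ dz, with coefficient
  ∂(coeff of dy∧dz)/∂x - ∂(coeff of dx∧dz)/∂y + ∂(coeff of dx∧dy)/∂z
  = ∂/∂x (-x) - ∂/∂y (-4*z) + ∂/∂z (x + z).
Each of these terms simplifies to sums of mixed partials that cancel in pairs. The result is 0 (by equality of mixed partials for smooth functions — Schwarz / Clairaut).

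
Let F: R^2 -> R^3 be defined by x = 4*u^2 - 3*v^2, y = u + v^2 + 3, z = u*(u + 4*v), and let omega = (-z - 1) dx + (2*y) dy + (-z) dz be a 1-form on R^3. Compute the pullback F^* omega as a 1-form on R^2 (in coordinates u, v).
F^* omega = (-10*u^3 - 44*u^2*v - 16*u*v^2 - 6*u + 2*v^2 + 6) du + (-4*u^3 - 10*u^2*v + 24*u*v^2 + 4*u*v + 4*v^3 + 18*v) dv

Using F^*(f dg) = (f ∘ F) d(g ∘ F), substitute each coordinate x_i by F_i(u, v) in f_i, and replace dx_i by d F_i = (∂F_i/∂u) du + (∂F_i/∂v) dv.
  For the x component: f_1(F) = -u^2 - 4*u*v - 1; d F_1 = (8*u) du + (-6*v) dv
  For the y component: f_2(F) = 2*u + 2*v^2 + 6; d F_2 = (1) du + (2*v) dv
  For the z component: f_3(F) = u*(-u - 4*v); d F_3 = (2*u + 4*v) du + (4*u) dv
Combining and collecting du, dv coefficients:
  coeff of du: -10*u^3 - 44*u^2*v - 16*u*v^2 - 6*u + 2*v^2 + 6
  coeff of dv: -4*u^3 - 10*u^2*v + 24*u*v^2 + 4*u*v + 4*v^3 + 18*v
F^* omega = (-10*u^3 - 44*u^2*v - 16*u*v^2 - 6*u + 2*v^2 + 6) du + (-4*u^3 - 10*u^2*v + 24*u*v^2 + 4*u*v + 4*v^3 + 18*v) dv.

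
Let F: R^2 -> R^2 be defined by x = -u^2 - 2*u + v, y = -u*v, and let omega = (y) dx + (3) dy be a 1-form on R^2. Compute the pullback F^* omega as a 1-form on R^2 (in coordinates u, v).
F^* omega = (v*(2*u^2 + 2*u - 3)) du + (u*(-v - 3)) dv

Using F^*(f dg) = (f ∘ F) d(g ∘ F), substitute each coordinate x_i by F_i(u, v) in f_i, and replace dx_i by d F_i = (∂F_i/∂u) du + (∂F_i/∂v) dv.
  For the x component: f_1(F) = -u*v; d F_1 = (-2*u - 2) du + (1) dv
  For the y component: f_2(F) = 3; d F_2 = (-v) du + (-u) dv
Combining and collecting du, dv coefficients:
  coeff of du: v*(2*u^2 + 2*u - 3)
  coeff of dv: u*(-v - 3)
F^* omega = (v*(2*u^2 + 2*u - 3)) du + (u*(-v - 3)) dv.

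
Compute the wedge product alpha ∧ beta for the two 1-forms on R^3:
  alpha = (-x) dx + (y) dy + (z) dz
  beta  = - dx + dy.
alpha ∧ beta = (-x + y) dx ∧ dy + (z) dx ∧ dz + (-z) dy ∧ dz

Distribute the wedge, using dx_i ∧ dx_j = -dx_j ∧ dx_i and dx_i ∧ dx_i = 0. For each pair (i, j) with i < j, the coefficient of dx_i ∧ dx_j in alpha ∧ beta is (alpha_i * beta_j - alpha_j * beta_i). Collecting: alpha ∧ beta = (-x + y) dx ∧ dy + (z) dx ∧ dz + (-z) dy ∧ dz.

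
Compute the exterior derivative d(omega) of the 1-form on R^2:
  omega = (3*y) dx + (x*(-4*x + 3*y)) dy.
d(omega) = (-8*x + 3*y - 3) dx ∧ dy

For a 1-form omega = sum_i f_i dx_i, the exterior derivative is
  d(omega) = sum_{i < j} (∂f_j/∂x_i - ∂f_i/∂x_j) dx_i ∧ dx_j.
  coefficient of dx ∧ dy: ∂f_2/∂x - ∂f_1/∂y = ∂(x*(-4*x + 3*y))/∂x - ∂(3*y)/∂y = -8*x + 3*y - 3
Assembling: d(omega) = (-8*x + 3*y - 3) dx ∧ dy.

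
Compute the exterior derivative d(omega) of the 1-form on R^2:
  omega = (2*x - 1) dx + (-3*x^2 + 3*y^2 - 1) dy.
d(omega) = (-6*x) dx ∧ dy

For a 1-form omega = sum_i f_i dx_i, the exterior derivative is
  d(omega) = sum_{i < j} (∂f_j/∂x_i - ∂f_i/∂x_j) dx_i ∧ dx_j.
  coefficient of dx ∧ dy: ∂f_2/∂x - ∂f_1/∂y = ∂(-3*x^2 + 3*y^2 - 1)/∂x - ∂(2*x - 1)/∂y = -6*x
Assembling: d(omega) = (-6*x) dx ∧ dy.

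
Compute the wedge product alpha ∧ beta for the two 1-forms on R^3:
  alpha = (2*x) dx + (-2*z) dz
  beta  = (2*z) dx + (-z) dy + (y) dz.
alpha ∧ beta = (-2*x*z) dx ∧ dy + (2*x*y + 4*z^2) dx ∧ dz + (-2*z^2) dy ∧ dz

Distribute the wedge, using dx_i ∧ dx_j = -dx_j ∧ dx_i and dx_i ∧ dx_i = 0. For each pair (i, j) with i < j, the coefficient of dx_i ∧ dx_j in alpha ∧ beta is (alpha_i * beta_j - alpha_j * beta_i). Collecting: alpha ∧ beta = (-2*x*z) dx ∧ dy + (2*x*y + 4*z^2) dx ∧ dz + (-2*z^2) dy ∧ dz.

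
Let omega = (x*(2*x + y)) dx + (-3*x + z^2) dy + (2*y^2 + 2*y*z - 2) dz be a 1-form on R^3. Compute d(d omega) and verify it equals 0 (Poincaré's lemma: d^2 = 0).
d(d omega) = 0

Step 1: d omega = sum_{i<j} (∂f_j/∂x_i - ∂f_i/∂x_j) dx_i ∧ dx_j:
  coeff of dx ∧ dy: -x - 3
  coeff of dx ∧ dz: 0
  coeff of dy ∧ dz: 4*y
Step 2: Apply d again to each 2-form coefficient. The only possible 3-form in R^3 is dx ∧ dy ∧ dz, with coefficient
  ∂(coeff of dy∧dz)/∂x - ∂(coeff of dx∧dz)/∂y + ∂(coeff of dx∧dy)/∂z
  = ∂/∂x (4*y) - ∂/∂y (0) + ∂/∂z (-x - 3).
Each of these terms simplifies to sums of mixed partials that cancel in pairs. The result is 0 (by equality of mixed partials for smooth functions — Schwarz / Clairaut).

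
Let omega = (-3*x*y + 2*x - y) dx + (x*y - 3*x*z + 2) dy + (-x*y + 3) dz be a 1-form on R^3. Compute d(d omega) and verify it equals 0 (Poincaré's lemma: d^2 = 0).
d(d omega) = 0

Step 1: d omega = sum_{i<j} (∂f_j/∂x_i - ∂f_i/∂x_j) dx_i ∧ dx_j:
  coeff of dx ∧ dy: 3*x + y - 3*z + 1
  coeff of dx ∧ dz: -y
  coeff of dy ∧ dz: 2*x
Step 2: Apply d again to each 2-form coefficient. The only possible 3-form in R^3 is dx ∧ dy ∧ dz, with coefficient
  ∂(coeff of dy∧dz)/∂x - ∂(coeff of dx∧dz)/∂y + ∂(coeff of dx∧dy)/∂z
  = ∂/∂x (2*x) - ∂/∂y (-y) + ∂/∂z (3*x + y - 3*z + 1).
Each of these terms simplifies to sums of mixed partials that cancel in pairs. The result is 0 (by equality of mixed partials for smooth functions — Schwarz / Clairaut).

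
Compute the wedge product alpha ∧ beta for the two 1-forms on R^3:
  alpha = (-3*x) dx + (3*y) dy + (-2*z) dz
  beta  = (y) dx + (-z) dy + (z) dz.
alpha ∧ beta = (3*x*z - 3*y^2) dx ∧ dy + (z*(-3*x + 2*y)) dx ∧ dz + (z*(3*y - 2*z)) dy ∧ dz

Distribute the wedge, using dx_i ∧ dx_j = -dx_j ∧ dx_i and dx_i ∧ dx_i = 0. For each pair (i, j) with i < j, the coefficient of dx_i ∧ dx_j in alpha ∧ beta is (alpha_i * beta_j - alpha_j * beta_i). Collecting: alpha ∧ beta = (3*x*z - 3*y^2) dx ∧ dy + (z*(-3*x + 2*y)) dx ∧ dz + (z*(3*y - 2*z)) dy ∧ dz.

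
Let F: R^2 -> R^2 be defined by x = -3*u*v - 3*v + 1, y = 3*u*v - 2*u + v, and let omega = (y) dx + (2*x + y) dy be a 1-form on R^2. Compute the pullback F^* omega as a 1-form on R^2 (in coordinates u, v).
F^* omega = (-18*u*v^2 + 6*u*v + 4*u - 18*v^2 + 16*v - 4) du + (-18*u^2*v - 30*u*v + 10*u - 8*v + 2) dv

Using F^*(f dg) = (f ∘ F) d(g ∘ F), substitute each coordinate x_i by F_i(u, v) in f_i, and replace dx_i by d F_i = (∂F_i/∂u) du + (∂F_i/∂v) dv.
  For the x component: f_1(F) = 3*u*v - 2*u + v; d F_1 = (-3*v) du + (-3*u - 3) dv
  For the y component: f_2(F) = -3*u*v - 2*u - 5*v + 2; d F_2 = (3*v - 2) du + (3*u + 1) dv
Combining and collecting du, dv coefficients:
  coeff of du: -18*u*v^2 + 6*u*v + 4*u - 18*v^2 + 16*v - 4
  coeff of dv: -18*u^2*v - 30*u*v + 10*u - 8*v + 2
F^* omega = (-18*u*v^2 + 6*u*v + 4*u - 18*v^2 + 16*v - 4) du + (-18*u^2*v - 30*u*v + 10*u - 8*v + 2) dv.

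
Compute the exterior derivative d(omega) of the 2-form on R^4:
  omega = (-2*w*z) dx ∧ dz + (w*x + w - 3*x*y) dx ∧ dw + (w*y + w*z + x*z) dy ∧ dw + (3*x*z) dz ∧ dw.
d(omega) = (z) dx ∧ dz ∧ dw + (3*x + z) dx ∧ dy ∧ dw + (-w - x) dy ∧ dz ∧ dw

For a 2-form omega = sum_{i<j} g_{ij} dx_i ∧ dx_j, the exterior derivative is
  d(omega) = sum_{i<j} d(g_{ij}) ∧ dx_i ∧ dx_j = sum_{i<j, k} (∂g_{ij}/∂x_k) dx_k ∧ dx_i ∧ dx_j.
Expand each term, using dx_k ∧ dx_i ∧ dx_j = sgn(permutation) dx_{(a)} ∧ dx_{(b)} ∧ dx_{(c)} with (a < b < c) sorted:
  d(-2*w*z) includes (∂/∂w)(-2*w*z) dw = (-2*z) dw, which multiplied by dx ∧ dz gives (-2*z) dx ∧ dz ∧ dw
  d(w*x + w - 3*x*y) includes (∂/∂y)(w*x + w - 3*x*y) dy = (-3*x) dy, which multiplied by dx ∧ dw gives (3*x) dx ∧ dy ∧ dw
  d(w*y + w*z + x*z) includes (∂/∂x)(w*y + w*z + x*z) dx = (z) dx, which multiplied by dy ∧ dw gives (z) dx ∧ dy ∧ dw
  d(w*y + w*z + x*z) includes (∂/∂z)(w*y + w*z + x*z) dz = (w + x) dz, which multiplied by dy ∧ dw gives (-w - x) dy ∧ dz ∧ dw
  d(3*x*z) includes (∂/∂x)(3*x*z) dx = (3*z) dx, which multiplied by dz ∧ dw gives (3*z) dx ∧ dz ∧ dw
Collecting like 3-forms: d(omega) = (z) dx ∧ dz ∧ dw + (3*x + z) dx ∧ dy ∧ dw + (-w - x) dy ∧ dz ∧ dw.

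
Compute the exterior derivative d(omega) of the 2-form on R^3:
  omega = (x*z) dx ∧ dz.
d(omega) = 0

For a 2-form omega = sum_{i<j} g_{ij} dx_i ∧ dx_j, the exterior derivative is
  d(omega) = sum_{i<j} d(g_{ij}) ∧ dx_i ∧ dx_j = sum_{i<j, k} (∂g_{ij}/∂x_k) dx_k ∧ dx_i ∧ dx_j.
Expand each term, using dx_k ∧ dx_i ∧ dx_j = sgn(permutation) dx_{(a)} ∧ dx_{(b)} ∧ dx_{(c)} with (a < b < c) sorted:

Collecting like 3-forms: d(omega) = 0.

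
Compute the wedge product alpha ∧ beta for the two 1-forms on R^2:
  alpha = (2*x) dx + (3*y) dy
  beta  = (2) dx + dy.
alpha ∧ beta = (2*x - 6*y) dx ∧ dy

Distribute the wedge, using dx_i ∧ dx_j = -dx_j ∧ dx_i and dx_i ∧ dx_i = 0. For each pair (i, j) with i < j, the coefficient of dx_i ∧ dx_j in alpha ∧ beta is (alpha_i * beta_j - alpha_j * beta_i). Collecting: alpha ∧ beta = (2*x - 6*y) dx ∧ dy.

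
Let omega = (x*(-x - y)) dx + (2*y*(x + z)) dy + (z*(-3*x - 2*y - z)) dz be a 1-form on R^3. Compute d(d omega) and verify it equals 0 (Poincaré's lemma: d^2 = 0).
d(d omega) = 0

Step 1: d omega = sum_{i<j} (∂f_j/∂x_i - ∂f_i/∂x_j) dx_i ∧ dx_j:
  coeff of dx ∧ dy: x + 2*y
  coeff of dx ∧ dz: -3*z
  coeff of dy ∧ dz: -2*y - 2*z
Step 2: Apply d again to each 2-form coefficient. The only possible 3-form in R^3 is dx ∧ dy ∧ dz, with coefficient
  ∂(coeff of dy∧dz)/∂x - ∂(coeff of dx∧dz)/∂y + ∂(coeff of dx∧dy)/∂z
  = ∂/∂x (-2*y - 2*z) - ∂/∂y (-3*z) + ∂/∂z (x + 2*y).
Each of these terms simplifies to sums of mixed partials that cancel in pairs. The result is 0 (by equality of mixed partials for smooth functions — Schwarz / Clairaut).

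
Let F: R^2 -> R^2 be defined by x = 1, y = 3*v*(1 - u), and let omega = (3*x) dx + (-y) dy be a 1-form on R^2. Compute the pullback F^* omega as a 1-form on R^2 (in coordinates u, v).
F^* omega = (9*v^2*(1 - u)) du + (9*v*(-u^2 + 2*u - 1)) dv

Using F^*(f dg) = (f ∘ F) d(g ∘ F), substitute each coordinate x_i by F_i(u, v) in f_i, and replace dx_i by d F_i = (∂F_i/∂u) du + (∂F_i/∂v) dv.
  For the x component: f_1(F) = 3; d F_1 = (0) du + (0) dv
  For the y component: f_2(F) = 3*v*(u - 1); d F_2 = (-3*v) du + (3 - 3*u) dv
Combining and collecting du, dv coefficients:
  coeff of du: 9*v^2*(1 - u)
  coeff of dv: 9*v*(-u^2 + 2*u - 1)
F^* omega = (9*v^2*(1 - u)) du + (9*v*(-u^2 + 2*u - 1)) dv.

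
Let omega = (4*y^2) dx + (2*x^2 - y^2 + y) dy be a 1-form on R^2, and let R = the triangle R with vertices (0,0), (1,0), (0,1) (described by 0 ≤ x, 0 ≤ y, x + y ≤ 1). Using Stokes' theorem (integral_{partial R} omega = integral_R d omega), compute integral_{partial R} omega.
integral_(partial R) omega = -2/3

Stokes: integral_partial_R omega = integral_R d omega with d omega = (∂Q/∂x - ∂P/∂y) dx ∧ dy.
  ∂Q/∂x = 4*x
  ∂P/∂y = 8*y
  integrand = ∂Q/∂x - ∂P/∂y = 4*x - 8*y.
Integrating over R: integral_0^1 integral_0^{1-x} (4*x - 8*y) dy dx = -2/3.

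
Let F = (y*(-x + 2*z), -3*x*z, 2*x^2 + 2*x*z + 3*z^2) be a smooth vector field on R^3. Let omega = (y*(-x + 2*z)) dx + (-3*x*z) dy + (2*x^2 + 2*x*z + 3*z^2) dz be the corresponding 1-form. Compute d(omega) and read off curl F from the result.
d(omega) = (3*x) dy ∧ dz + (-4*x + 2*y - 2*z) dz ∧ dx + (x - 5*z) dx ∧ dy; curl F = (3*x, -4*x + 2*y - 2*z, x - 5*z)

d omega = sum_{i<j} (∂f_j/∂x_i - ∂f_i/∂x_j) dx_i ∧ dx_j. Under the identification (dy ∧ dz, dz ∧ dx, dx ∧ dy) ↔ (e_x, e_y, e_z), the coefficients are exactly the components of curl F. Compute:
  ∂R/∂y - ∂Q/∂z = (0) - (-3*x) = 3*x
  ∂P/∂z - ∂R/∂x = (2*y) - (4*x + 2*z) = -4*x + 2*y - 2*z
  ∂Q/∂x - ∂P/∂y = (-3*z) - (-x + 2*z) = x - 5*z.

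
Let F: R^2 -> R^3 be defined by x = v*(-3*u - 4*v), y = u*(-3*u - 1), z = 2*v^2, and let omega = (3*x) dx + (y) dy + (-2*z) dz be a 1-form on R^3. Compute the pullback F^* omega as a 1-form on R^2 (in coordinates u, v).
F^* omega = (18*u^3 + 9*u^2 + 27*u*v^2 + u + 36*v^3) du + (v*(27*u^2 + 108*u*v + 80*v^2)) dv

Using F^*(f dg) = (f ∘ F) d(g ∘ F), substitute each coordinate x_i by F_i(u, v) in f_i, and replace dx_i by d F_i = (∂F_i/∂u) du + (∂F_i/∂v) dv.
  For the x component: f_1(F) = 3*v*(-3*u - 4*v); d F_1 = (-3*v) du + (-3*u - 8*v) dv
  For the y component: f_2(F) = u*(-3*u - 1); d F_2 = (-6*u - 1) du + (0) dv
  For the z component: f_3(F) = -4*v^2; d F_3 = (0) du + (4*v) dv
Combining and collecting du, dv coefficients:
  coeff of du: 18*u^3 + 9*u^2 + 27*u*v^2 + u + 36*v^3
  coeff of dv: v*(27*u^2 + 108*u*v + 80*v^2)
F^* omega = (18*u^3 + 9*u^2 + 27*u*v^2 + u + 36*v^3) du + (v*(27*u^2 + 108*u*v + 80*v^2)) dv.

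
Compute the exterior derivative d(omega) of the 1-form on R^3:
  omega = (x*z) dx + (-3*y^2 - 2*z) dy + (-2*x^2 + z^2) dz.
d(omega) = (-5*x) dx ∧ dz + (2) dy ∧ dz

For a 1-form omega = sum_i f_i dx_i, the exterior derivative is
  d(omega) = sum_{i < j} (∂f_j/∂x_i - ∂f_i/∂x_j) dx_i ∧ dx_j.
  coefficient of dx ∧ dz: ∂f_3/∂x - ∂f_1/∂z = ∂(-2*x^2 + z^2)/∂x - ∂(x*z)/∂z = -5*x
  coefficient of dy ∧ dz: ∂f_3/∂y - ∂f_2/∂z = ∂(-2*x^2 + z^2)/∂y - ∂(-3*y^2 - 2*z)/∂z = 2
Assembling: d(omega) = (-5*x) dx ∧ dz + (2) dy ∧ dz.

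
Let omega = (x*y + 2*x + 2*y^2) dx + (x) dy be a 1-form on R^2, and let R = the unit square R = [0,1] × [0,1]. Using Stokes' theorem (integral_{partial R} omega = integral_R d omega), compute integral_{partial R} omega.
integral_(partial R) omega = -3/2

Stokes: integral_partial_R omega = integral_R d omega with d omega = (∂Q/∂x - ∂P/∂y) dx ∧ dy.
  ∂Q/∂x = 1
  ∂P/∂y = x + 4*y
  integrand = ∂Q/∂x - ∂P/∂y = -x - 4*y + 1.
Integrating over R: integral_0^1 integral_0^1 (-x - 4*y + 1) dx dy = -3/2.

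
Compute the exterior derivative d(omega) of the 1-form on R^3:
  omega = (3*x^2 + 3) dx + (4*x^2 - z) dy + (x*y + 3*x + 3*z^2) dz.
d(omega) = (8*x) dx ∧ dy + (y + 3) dx ∧ dz + (x + 1) dy ∧ dz

For a 1-form omega = sum_i f_i dx_i, the exterior derivative is
  d(omega) = sum_{i < j} (∂f_j/∂x_i - ∂f_i/∂x_j) dx_i ∧ dx_j.
  coefficient of dx ∧ dy: ∂f_2/∂x - ∂f_1/∂y = ∂(4*x^2 - z)/∂x - ∂(3*x^2 + 3)/∂y = 8*x
  coefficient of dx ∧ dz: ∂f_3/∂x - ∂f_1/∂z = ∂(x*y + 3*x + 3*z^2)/∂x - ∂(3*x^2 + 3)/∂z = y + 3
  coefficient of dy ∧ dz: ∂f_3/∂y - ∂f_2/∂z = ∂(x*y + 3*x + 3*z^2)/∂y - ∂(4*x^2 - z)/∂z = x + 1
Assembling: d(omega) = (8*x) dx ∧ dy + (y + 3) dx ∧ dz + (x + 1) dy ∧ dz.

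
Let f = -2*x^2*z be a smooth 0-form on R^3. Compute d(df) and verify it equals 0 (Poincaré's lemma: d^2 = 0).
d(df) = 0

Step 1: df = sum_i (∂f/∂x_i) dx_i = (-4*x*z) dx + (0) dy + (-2*x^2) dz.
Step 2: Apply d again. Using the 1-form formula, the coefficient of dx ∧ dy in d(df) is ∂^2 f/∂x ∂y - ∂^2 f/∂y ∂x = (0) - (0) = 0 (equality of mixed partials for smooth f).
Similarly for dx ∧ dz and dy ∧ dz — all coefficients vanish. So d(df) = 0.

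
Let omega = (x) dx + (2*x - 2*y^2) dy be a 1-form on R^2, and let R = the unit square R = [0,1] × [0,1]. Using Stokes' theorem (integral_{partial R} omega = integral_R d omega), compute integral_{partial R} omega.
integral_(partial R) omega = 2

Stokes: integral_partial_R omega = integral_R d omega with d omega = (∂Q/∂x - ∂P/∂y) dx ∧ dy.
  ∂Q/∂x = 2
  ∂P/∂y = 0
  integrand = ∂Q/∂x - ∂P/∂y = 2.
Integrating over R: integral_0^1 integral_0^1 (2) dx dy = 2.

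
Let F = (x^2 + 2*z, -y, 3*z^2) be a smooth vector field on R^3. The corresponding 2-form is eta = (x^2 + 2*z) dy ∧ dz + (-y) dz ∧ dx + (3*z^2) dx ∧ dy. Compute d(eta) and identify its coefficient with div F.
d(eta) = (2*x + 6*z - 1) dx ∧ dy ∧ dz; div F = 2*x + 6*z - 1

For a 2-form in R^3 of the form above, applying d gives a 3-form with coefficient ∂P/∂x + ∂Q/∂y + ∂R/∂z:
  ∂P/∂x = 2*x
  ∂Q/∂y = -1
  ∂R/∂z = 6*z
Sum = 2*x + 6*z - 1, which is exactly div F.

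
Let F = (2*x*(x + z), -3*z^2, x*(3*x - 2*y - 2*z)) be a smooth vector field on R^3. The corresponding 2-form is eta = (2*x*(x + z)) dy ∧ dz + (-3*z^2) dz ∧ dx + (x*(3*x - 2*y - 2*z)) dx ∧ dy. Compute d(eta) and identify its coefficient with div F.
d(eta) = (2*x + 2*z) dx ∧ dy ∧ dz; div F = 2*x + 2*z

For a 2-form in R^3 of the form above, applying d gives a 3-form with coefficient ∂P/∂x + ∂Q/∂y + ∂R/∂z:
  ∂P/∂x = 4*x + 2*z
  ∂Q/∂y = 0
  ∂R/∂z = -2*x
Sum = 2*x + 2*z, which is exactly div F.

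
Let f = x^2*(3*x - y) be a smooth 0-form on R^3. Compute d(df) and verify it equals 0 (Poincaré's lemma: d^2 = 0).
d(df) = 0

Step 1: df = sum_i (∂f/∂x_i) dx_i = (x*(9*x - 2*y)) dx + (-x^2) dy + (0) dz.
Step 2: Apply d again. Using the 1-form formula, the coefficient of dx ∧ dy in d(df) is ∂^2 f/∂x ∂y - ∂^2 f/∂y ∂x = (-2*x) - (-2*x) = 0 (equality of mixed partials for smooth f).
Similarly for dx ∧ dz and dy ∧ dz — all coefficients vanish. So d(df) = 0.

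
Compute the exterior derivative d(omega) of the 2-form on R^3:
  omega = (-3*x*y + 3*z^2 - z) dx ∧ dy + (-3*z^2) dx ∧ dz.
d(omega) = (6*z - 1) dx ∧ dy ∧ dz

For a 2-form omega = sum_{i<j} g_{ij} dx_i ∧ dx_j, the exterior derivative is
  d(omega) = sum_{i<j} d(g_{ij}) ∧ dx_i ∧ dx_j = sum_{i<j, k} (∂g_{ij}/∂x_k) dx_k ∧ dx_i ∧ dx_j.
Expand each term, using dx_k ∧ dx_i ∧ dx_j = sgn(permutation) dx_{(a)} ∧ dx_{(b)} ∧ dx_{(c)} with (a < b < c) sorted:
  d(-3*x*y + 3*z^2 - z) includes (∂/∂z)(-3*x*y + 3*z^2 - z) dz = (6*z - 1) dz, which multiplied by dx ∧ dy gives (6*z - 1) dx ∧ dy ∧ dz
Collecting like 3-forms: d(omega) = (6*z - 1) dx ∧ dy ∧ dz.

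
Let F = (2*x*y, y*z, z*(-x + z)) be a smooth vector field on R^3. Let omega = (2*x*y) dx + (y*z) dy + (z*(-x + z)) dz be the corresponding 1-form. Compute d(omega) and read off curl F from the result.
d(omega) = (-y) dy ∧ dz + (z) dz ∧ dx + (-2*x) dx ∧ dy; curl F = (-y, z, -2*x)

d omega = sum_{i<j} (∂f_j/∂x_i - ∂f_i/∂x_j) dx_i ∧ dx_j. Under the identification (dy ∧ dz, dz ∧ dx, dx ∧ dy) ↔ (e_x, e_y, e_z), the coefficients are exactly the components of curl F. Compute:
  ∂R/∂y - ∂Q/∂z = (0) - (y) = -y
  ∂P/∂z - ∂R/∂x = (0) - (-z) = z
  ∂Q/∂x - ∂P/∂y = (0) - (2*x) = -2*x.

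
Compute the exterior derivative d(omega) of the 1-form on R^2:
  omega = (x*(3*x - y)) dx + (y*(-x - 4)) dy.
d(omega) = (x - y) dx ∧ dy

For a 1-form omega = sum_i f_i dx_i, the exterior derivative is
  d(omega) = sum_{i < j} (∂f_j/∂x_i - ∂f_i/∂x_j) dx_i ∧ dx_j.
  coefficient of dx ∧ dy: ∂f_2/∂x - ∂f_1/∂y = ∂(y*(-x - 4))/∂x - ∂(x*(3*x - y))/∂y = x - y
Assembling: d(omega) = (x - y) dx ∧ dy.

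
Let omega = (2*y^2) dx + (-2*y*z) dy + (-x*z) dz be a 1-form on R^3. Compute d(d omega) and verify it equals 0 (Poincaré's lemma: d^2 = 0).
d(d omega) = 0

Step 1: d omega = sum_{i<j} (∂f_j/∂x_i - ∂f_i/∂x_j) dx_i ∧ dx_j:
  coeff of dx ∧ dy: -4*y
  coeff of dx ∧ dz: -z
  coeff of dy ∧ dz: 2*y
Step 2: Apply d again to each 2-form coefficient. The only possible 3-form in R^3 is dx ∧ dy ∧ dz, with coefficient
  ∂(coeff of dy∧dz)/∂x - ∂(coeff of dx∧dz)/∂y + ∂(coeff of dx∧dy)/∂z
  = ∂/∂x (2*y) - ∂/∂y (-z) + ∂/∂z (-4*y).
Each of these terms simplifies to sums of mixed partials that cancel in pairs. The result is 0 (by equality of mixed partials for smooth functions — Schwarz / Clairaut).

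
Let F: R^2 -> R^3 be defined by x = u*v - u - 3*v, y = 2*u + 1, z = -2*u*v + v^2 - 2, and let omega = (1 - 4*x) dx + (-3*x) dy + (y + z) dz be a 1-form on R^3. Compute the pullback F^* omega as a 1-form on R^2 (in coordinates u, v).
F^* omega = (-2*u*v + 2*u - 2*v^3 + 12*v^2 + 9*v - 1) du + (-6*u*v^2 + 28*u*v - 9*u + 2*v^3 - 38*v - 3) dv

Using F^*(f dg) = (f ∘ F) d(g ∘ F), substitute each coordinate x_i by F_i(u, v) in f_i, and replace dx_i by d F_i = (∂F_i/∂u) du + (∂F_i/∂v) dv.
  For the x component: f_1(F) = -4*u*v + 4*u + 12*v + 1; d F_1 = (v - 1) du + (u - 3) dv
  For the y component: f_2(F) = -3*u*v + 3*u + 9*v; d F_2 = (2) du + (0) dv
  For the z component: f_3(F) = -2*u*v + 2*u + v^2 - 1; d F_3 = (-2*v) du + (-2*u + 2*v) dv
Combining and collecting du, dv coefficients:
  coeff of du: -2*u*v + 2*u - 2*v^3 + 12*v^2 + 9*v - 1
  coeff of dv: -6*u*v^2 + 28*u*v - 9*u + 2*v^3 - 38*v - 3
F^* omega = (-2*u*v + 2*u - 2*v^3 + 12*v^2 + 9*v - 1) du + (-6*u*v^2 + 28*u*v - 9*u + 2*v^3 - 38*v - 3) dv.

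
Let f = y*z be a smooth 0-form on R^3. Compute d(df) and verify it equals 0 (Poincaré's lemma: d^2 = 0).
d(df) = 0

Step 1: df = sum_i (∂f/∂x_i) dx_i = (0) dx + (z) dy + (y) dz.
Step 2: Apply d again. Using the 1-form formula, the coefficient of dx ∧ dy in d(df) is ∂^2 f/∂x ∂y - ∂^2 f/∂y ∂x = (0) - (0) = 0 (equality of mixed partials for smooth f).
Similarly for dx ∧ dz and dy ∧ dz — all coefficients vanish. So d(df) = 0.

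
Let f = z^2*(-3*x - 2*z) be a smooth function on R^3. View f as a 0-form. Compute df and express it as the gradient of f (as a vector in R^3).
df = (-3*z^2) dx + (0) dy + (6*z*(-x - z)) dz; grad f = (-3*z^2, 0, 6*z*(-x - z))

For a 0-form f, d f = (∂f/∂x) dx + (∂f/∂y) dy + (∂f/∂z) dz. The components of the vector representation are exactly the entries of grad f in Cartesian coordinates:
  ∂f/∂x = -3*z^2
  ∂f/∂y = 0
  ∂f/∂z = 6*z*(-x - z).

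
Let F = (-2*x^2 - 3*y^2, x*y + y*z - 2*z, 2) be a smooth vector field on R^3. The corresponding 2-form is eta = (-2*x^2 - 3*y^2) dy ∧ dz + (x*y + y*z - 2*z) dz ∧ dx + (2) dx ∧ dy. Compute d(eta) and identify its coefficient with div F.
d(eta) = (-3*x + z) dx ∧ dy ∧ dz; div F = -3*x + z

For a 2-form in R^3 of the form above, applying d gives a 3-form with coefficient ∂P/∂x + ∂Q/∂y + ∂R/∂z:
  ∂P/∂x = -4*x
  ∂Q/∂y = x + z
  ∂R/∂z = 0
Sum = -3*x + z, which is exactly div F.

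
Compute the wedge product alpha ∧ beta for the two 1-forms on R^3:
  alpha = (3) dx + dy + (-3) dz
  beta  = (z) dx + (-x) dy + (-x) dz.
alpha ∧ beta = (-3*x - z) dx ∧ dy + (-3*x + 3*z) dx ∧ dz + (-4*x) dy ∧ dz

Distribute the wedge, using dx_i ∧ dx_j = -dx_j ∧ dx_i and dx_i ∧ dx_i = 0. For each pair (i, j) with i < j, the coefficient of dx_i ∧ dx_j in alpha ∧ beta is (alpha_i * beta_j - alpha_j * beta_i). Collecting: alpha ∧ beta = (-3*x - z) dx ∧ dy + (-3*x + 3*z) dx ∧ dz + (-4*x) dy ∧ dz.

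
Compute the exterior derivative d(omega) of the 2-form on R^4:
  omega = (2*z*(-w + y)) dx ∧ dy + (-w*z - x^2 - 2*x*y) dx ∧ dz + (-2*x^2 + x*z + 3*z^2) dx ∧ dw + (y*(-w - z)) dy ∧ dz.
d(omega) = (-2*w + 2*x + 2*y) dx ∧ dy ∧ dz + (-2*z) dx ∧ dy ∧ dw + (-x - 7*z) dx ∧ dz ∧ dw + (-y) dy ∧ dz ∧ dw

For a 2-form omega = sum_{i<j} g_{ij} dx_i ∧ dx_j, the exterior derivative is
  d(omega) = sum_{i<j} d(g_{ij}) ∧ dx_i ∧ dx_j = sum_{i<j, k} (∂g_{ij}/∂x_k) dx_k ∧ dx_i ∧ dx_j.
Expand each term, using dx_k ∧ dx_i ∧ dx_j = sgn(permutation) dx_{(a)} ∧ dx_{(b)} ∧ dx_{(c)} with (a < b < c) sorted:
  d(2*z*(-w + y)) includes (∂/∂z)(2*z*(-w + y)) dz = (-2*w + 2*y) dz, which multiplied by dx ∧ dy gives (-2*w + 2*y) dx ∧ dy ∧ dz
  d(2*z*(-w + y)) includes (∂/∂w)(2*z*(-w + y)) dw = (-2*z) dw, which multiplied by dx ∧ dy gives (-2*z) dx ∧ dy ∧ dw
  d(-w*z - x^2 - 2*x*y) includes (∂/∂y)(-w*z - x^2 - 2*x*y) dy = (-2*x) dy, which multiplied by dx ∧ dz gives (2*x) dx ∧ dy ∧ dz
  d(-w*z - x^2 - 2*x*y) includes (∂/∂w)(-w*z - x^2 - 2*x*y) dw = (-z) dw, which multiplied by dx ∧ dz gives (-z) dx ∧ dz ∧ dw
  d(-2*x^2 + x*z + 3*z^2) includes (∂/∂z)(-2*x^2 + x*z + 3*z^2) dz = (x + 6*z) dz, which multiplied by dx ∧ dw gives (-x - 6*z) dx ∧ dz ∧ dw
  d(y*(-w - z)) includes (∂/∂w)(y*(-w - z)) dw = (-y) dw, which multiplied by dy ∧ dz gives (-y) dy ∧ dz ∧ dw
Collecting like 3-forms: d(omega) = (-2*w + 2*x + 2*y) dx ∧ dy ∧ dz + (-2*z) dx ∧ dy ∧ dw + (-x - 7*z) dx ∧ dz ∧ dw + (-y) dy ∧ dz ∧ dw.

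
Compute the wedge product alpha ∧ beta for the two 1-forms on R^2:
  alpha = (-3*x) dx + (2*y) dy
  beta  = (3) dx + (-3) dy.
alpha ∧ beta = (9*x - 6*y) dx ∧ dy

Distribute the wedge, using dx_i ∧ dx_j = -dx_j ∧ dx_i and dx_i ∧ dx_i = 0. For each pair (i, j) with i < j, the coefficient of dx_i ∧ dx_j in alpha ∧ beta is (alpha_i * beta_j - alpha_j * beta_i). Collecting: alpha ∧ beta = (9*x - 6*y) dx ∧ dy.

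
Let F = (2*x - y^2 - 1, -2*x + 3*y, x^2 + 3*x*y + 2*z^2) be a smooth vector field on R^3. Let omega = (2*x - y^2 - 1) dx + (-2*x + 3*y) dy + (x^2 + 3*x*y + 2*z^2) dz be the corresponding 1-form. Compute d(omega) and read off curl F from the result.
d(omega) = (3*x) dy ∧ dz + (-2*x - 3*y) dz ∧ dx + (2*y - 2) dx ∧ dy; curl F = (3*x, -2*x - 3*y, 2*y - 2)

d omega = sum_{i<j} (∂f_j/∂x_i - ∂f_i/∂x_j) dx_i ∧ dx_j. Under the identification (dy ∧ dz, dz ∧ dx, dx ∧ dy) ↔ (e_x, e_y, e_z), the coefficients are exactly the components of curl F. Compute:
  ∂R/∂y - ∂Q/∂z = (3*x) - (0) = 3*x
  ∂P/∂z - ∂R/∂x = (0) - (2*x + 3*y) = -2*x - 3*y
  ∂Q/∂x - ∂P/∂y = (-2) - (-2*y) = 2*y - 2.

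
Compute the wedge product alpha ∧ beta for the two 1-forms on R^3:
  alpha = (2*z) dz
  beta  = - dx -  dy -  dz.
alpha ∧ beta = (2*z) dx ∧ dz + (2*z) dy ∧ dz

Distribute the wedge, using dx_i ∧ dx_j = -dx_j ∧ dx_i and dx_i ∧ dx_i = 0. For each pair (i, j) with i < j, the coefficient of dx_i ∧ dx_j in alpha ∧ beta is (alpha_i * beta_j - alpha_j * beta_i). Collecting: alpha ∧ beta = (2*z) dx ∧ dz + (2*z) dy ∧ dz.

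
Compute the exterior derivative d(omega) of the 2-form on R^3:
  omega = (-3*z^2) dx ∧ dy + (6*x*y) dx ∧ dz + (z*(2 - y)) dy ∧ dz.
d(omega) = (-6*x - 6*z) dx ∧ dy ∧ dz

For a 2-form omega = sum_{i<j} g_{ij} dx_i ∧ dx_j, the exterior derivative is
  d(omega) = sum_{i<j} d(g_{ij}) ∧ dx_i ∧ dx_j = sum_{i<j, k} (∂g_{ij}/∂x_k) dx_k ∧ dx_i ∧ dx_j.
Expand each term, using dx_k ∧ dx_i ∧ dx_j = sgn(permutation) dx_{(a)} ∧ dx_{(b)} ∧ dx_{(c)} with (a < b < c) sorted:
  d(-3*z^2) includes (∂/∂z)(-3*z^2) dz = (-6*z) dz, which multiplied by dx ∧ dy gives (-6*z) dx ∧ dy ∧ dz
  d(6*x*y) includes (∂/∂y)(6*x*y) dy = (6*x) dy, which multiplied by dx ∧ dz gives (-6*x) dx ∧ dy ∧ dz
Collecting like 3-forms: d(omega) = (-6*x - 6*z) dx ∧ dy ∧ dz.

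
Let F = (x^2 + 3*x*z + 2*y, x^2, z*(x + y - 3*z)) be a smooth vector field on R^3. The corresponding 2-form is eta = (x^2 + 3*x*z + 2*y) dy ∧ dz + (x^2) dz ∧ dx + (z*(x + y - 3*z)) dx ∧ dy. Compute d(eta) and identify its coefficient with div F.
d(eta) = (3*x + y - 3*z) dx ∧ dy ∧ dz; div F = 3*x + y - 3*z

For a 2-form in R^3 of the form above, applying d gives a 3-form with coefficient ∂P/∂x + ∂Q/∂y + ∂R/∂z:
  ∂P/∂x = 2*x + 3*z
  ∂Q/∂y = 0
  ∂R/∂z = x + y - 6*z
Sum = 3*x + y - 3*z, which is exactly div F.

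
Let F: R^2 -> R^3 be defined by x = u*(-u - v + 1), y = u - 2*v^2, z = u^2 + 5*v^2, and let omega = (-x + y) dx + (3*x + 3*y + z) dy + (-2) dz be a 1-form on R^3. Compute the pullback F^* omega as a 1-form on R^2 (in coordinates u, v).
F^* omega = (-2*u^3 - 3*u^2*v - u^2 + 3*u*v^2 - 2*u*v + 2*u + 2*v^3 - 3*v^2) du + (-u^3 + 7*u^2*v + 14*u*v^2 - 24*u*v + 4*v^3 - 20*v) dv

Using F^*(f dg) = (f ∘ F) d(g ∘ F), substitute each coordinate x_i by F_i(u, v) in f_i, and replace dx_i by d F_i = (∂F_i/∂u) du + (∂F_i/∂v) dv.
  For the x component: f_1(F) = u^2 + u*v - 2*v^2; d F_1 = (-2*u - v + 1) du + (-u) dv
  For the y component: f_2(F) = -2*u^2 - 3*u*v + 6*u - v^2; d F_2 = (1) du + (-4*v) dv
  For the z component: f_3(F) = -2; d F_3 = (2*u) du + (10*v) dv
Combining and collecting du, dv coefficients:
  coeff of du: -2*u^3 - 3*u^2*v - u^2 + 3*u*v^2 - 2*u*v + 2*u + 2*v^3 - 3*v^2
  coeff of dv: -u^3 + 7*u^2*v + 14*u*v^2 - 24*u*v + 4*v^3 - 20*v
F^* omega = (-2*u^3 - 3*u^2*v - u^2 + 3*u*v^2 - 2*u*v + 2*u + 2*v^3 - 3*v^2) du + (-u^3 + 7*u^2*v + 14*u*v^2 - 24*u*v + 4*v^3 - 20*v) dv.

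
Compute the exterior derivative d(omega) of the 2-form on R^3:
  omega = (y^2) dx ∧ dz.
d(omega) = (-2*y) dx ∧ dy ∧ dz

For a 2-form omega = sum_{i<j} g_{ij} dx_i ∧ dx_j, the exterior derivative is
  d(omega) = sum_{i<j} d(g_{ij}) ∧ dx_i ∧ dx_j = sum_{i<j, k} (∂g_{ij}/∂x_k) dx_k ∧ dx_i ∧ dx_j.
Expand each term, using dx_k ∧ dx_i ∧ dx_j = sgn(permutation) dx_{(a)} ∧ dx_{(b)} ∧ dx_{(c)} with (a < b < c) sorted:
  d(y^2) includes (∂/∂y)(y^2) dy = (2*y) dy, which multiplied by dx ∧ dz gives (-2*y) dx ∧ dy ∧ dz
Collecting like 3-forms: d(omega) = (-2*y) dx ∧ dy ∧ dz.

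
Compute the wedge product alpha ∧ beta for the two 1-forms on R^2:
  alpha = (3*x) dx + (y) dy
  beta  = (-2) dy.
alpha ∧ beta = (-6*x) dx ∧ dy

Distribute the wedge, using dx_i ∧ dx_j = -dx_j ∧ dx_i and dx_i ∧ dx_i = 0. For each pair (i, j) with i < j, the coefficient of dx_i ∧ dx_j in alpha ∧ beta is (alpha_i * beta_j - alpha_j * beta_i). Collecting: alpha ∧ beta = (-6*x) dx ∧ dy.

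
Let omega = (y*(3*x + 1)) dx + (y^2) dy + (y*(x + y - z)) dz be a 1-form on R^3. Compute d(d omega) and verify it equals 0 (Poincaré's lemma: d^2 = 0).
d(d omega) = 0

Step 1: d omega = sum_{i<j} (∂f_j/∂x_i - ∂f_i/∂x_j) dx_i ∧ dx_j:
  coeff of dx ∧ dy: -3*x - 1
  coeff of dx ∧ dz: y
  coeff of dy ∧ dz: x + 2*y - z
Step 2: Apply d again to each 2-form coefficient. The only possible 3-form in R^3 is dx ∧ dy ∧ dz, with coefficient
  ∂(coeff of dy∧dz)/∂x - ∂(coeff of dx∧dz)/∂y + ∂(coeff of dx∧dy)/∂z
  = ∂/∂x (x + 2*y - z) - ∂/∂y (y) + ∂/∂z (-3*x - 1).
Each of these terms simplifies to sums of mixed partials that cancel in pairs. The result is 0 (by equality of mixed partials for smooth functions — Schwarz / Clairaut).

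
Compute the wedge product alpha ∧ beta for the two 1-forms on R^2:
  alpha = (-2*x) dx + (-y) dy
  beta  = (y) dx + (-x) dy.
alpha ∧ beta = (2*x^2 + y^2) dx ∧ dy

Distribute the wedge, using dx_i ∧ dx_j = -dx_j ∧ dx_i and dx_i ∧ dx_i = 0. For each pair (i, j) with i < j, the coefficient of dx_i ∧ dx_j in alpha ∧ beta is (alpha_i * beta_j - alpha_j * beta_i). Collecting: alpha ∧ beta = (2*x^2 + y^2) dx ∧ dy.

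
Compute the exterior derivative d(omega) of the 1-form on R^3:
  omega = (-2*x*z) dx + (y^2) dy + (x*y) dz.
d(omega) = (2*x + y) dx ∧ dz + (x) dy ∧ dz

For a 1-form omega = sum_i f_i dx_i, the exterior derivative is
  d(omega) = sum_{i < j} (∂f_j/∂x_i - ∂f_i/∂x_j) dx_i ∧ dx_j.
  coefficient of dx ∧ dz: ∂f_3/∂x - ∂f_1/∂z = ∂(x*y)/∂x - ∂(-2*x*z)/∂z = 2*x + y
  coefficient of dy ∧ dz: ∂f_3/∂y - ∂f_2/∂z = ∂(x*y)/∂y - ∂(y^2)/∂z = x
Assembling: d(omega) = (2*x + y) dx ∧ dz + (x) dy ∧ dz.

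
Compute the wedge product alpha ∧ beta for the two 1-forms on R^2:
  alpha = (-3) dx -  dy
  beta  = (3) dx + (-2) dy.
alpha ∧ beta = (9) dx ∧ dy

Distribute the wedge, using dx_i ∧ dx_j = -dx_j ∧ dx_i and dx_i ∧ dx_i = 0. For each pair (i, j) with i < j, the coefficient of dx_i ∧ dx_j in alpha ∧ beta is (alpha_i * beta_j - alpha_j * beta_i). Collecting: alpha ∧ beta = (9) dx ∧ dy.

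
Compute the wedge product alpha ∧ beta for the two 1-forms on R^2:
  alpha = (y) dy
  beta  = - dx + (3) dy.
alpha ∧ beta = (y) dx ∧ dy

Distribute the wedge, using dx_i ∧ dx_j = -dx_j ∧ dx_i and dx_i ∧ dx_i = 0. For each pair (i, j) with i < j, the coefficient of dx_i ∧ dx_j in alpha ∧ beta is (alpha_i * beta_j - alpha_j * beta_i). Collecting: alpha ∧ beta = (y) dx ∧ dy.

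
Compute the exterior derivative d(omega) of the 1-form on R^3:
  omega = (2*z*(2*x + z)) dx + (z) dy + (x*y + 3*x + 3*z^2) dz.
d(omega) = (-4*x + y - 4*z + 3) dx ∧ dz + (x - 1) dy ∧ dz

For a 1-form omega = sum_i f_i dx_i, the exterior derivative is
  d(omega) = sum_{i < j} (∂f_j/∂x_i - ∂f_i/∂x_j) dx_i ∧ dx_j.
  coefficient of dx ∧ dz: ∂f_3/∂x - ∂f_1/∂z = ∂(x*y + 3*x + 3*z^2)/∂x - ∂(2*z*(2*x + z))/∂z = -4*x + y - 4*z + 3
  coefficient of dy ∧ dz: ∂f_3/∂y - ∂f_2/∂z = ∂(x*y + 3*x + 3*z^2)/∂y - ∂(z)/∂z = x - 1
Assembling: d(omega) = (-4*x + y - 4*z + 3) dx ∧ dz + (x - 1) dy ∧ dz.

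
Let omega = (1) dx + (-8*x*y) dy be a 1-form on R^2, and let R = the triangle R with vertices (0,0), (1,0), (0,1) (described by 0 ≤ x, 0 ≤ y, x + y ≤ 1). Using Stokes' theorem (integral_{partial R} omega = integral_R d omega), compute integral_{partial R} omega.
integral_(partial R) omega = -4/3

Stokes: integral_partial_R omega = integral_R d omega with d omega = (∂Q/∂x - ∂P/∂y) dx ∧ dy.
  ∂Q/∂x = -8*y
  ∂P/∂y = 0
  integrand = ∂Q/∂x - ∂P/∂y = -8*y.
Integrating over R: integral_0^1 integral_0^{1-x} (-8*y) dy dx = -4/3.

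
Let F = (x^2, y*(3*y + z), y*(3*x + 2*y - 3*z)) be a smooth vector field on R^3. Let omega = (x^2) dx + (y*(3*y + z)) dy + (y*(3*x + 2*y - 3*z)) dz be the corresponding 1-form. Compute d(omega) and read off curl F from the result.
d(omega) = (3*x + 3*y - 3*z) dy ∧ dz + (-3*y) dz ∧ dx + (0) dx ∧ dy; curl F = (3*x + 3*y - 3*z, -3*y, 0)

d omega = sum_{i<j} (∂f_j/∂x_i - ∂f_i/∂x_j) dx_i ∧ dx_j. Under the identification (dy ∧ dz, dz ∧ dx, dx ∧ dy) ↔ (e_x, e_y, e_z), the coefficients are exactly the components of curl F. Compute:
  ∂R/∂y - ∂Q/∂z = (3*x + 4*y - 3*z) - (y) = 3*x + 3*y - 3*z
  ∂P/∂z - ∂R/∂x = (0) - (3*y) = -3*y
  ∂Q/∂x - ∂P/∂y = (0) - (0) = 0.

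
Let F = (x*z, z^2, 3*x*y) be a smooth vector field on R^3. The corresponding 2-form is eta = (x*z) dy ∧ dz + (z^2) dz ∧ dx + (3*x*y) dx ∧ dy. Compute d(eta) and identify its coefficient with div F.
d(eta) = (z) dx ∧ dy ∧ dz; div F = z

For a 2-form in R^3 of the form above, applying d gives a 3-form with coefficient ∂P/∂x + ∂Q/∂y + ∂R/∂z:
  ∂P/∂x = z
  ∂Q/∂y = 0
  ∂R/∂z = 0
Sum = z, which is exactly div F.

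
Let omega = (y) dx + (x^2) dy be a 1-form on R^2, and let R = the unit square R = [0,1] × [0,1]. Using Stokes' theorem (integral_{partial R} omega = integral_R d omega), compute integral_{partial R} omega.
integral_(partial R) omega = 0

Stokes: integral_partial_R omega = integral_R d omega with d omega = (∂Q/∂x - ∂P/∂y) dx ∧ dy.
  ∂Q/∂x = 2*x
  ∂P/∂y = 1
  integrand = ∂Q/∂x - ∂P/∂y = 2*x - 1.
Integrating over R: integral_0^1 integral_0^1 (2*x - 1) dx dy = 0.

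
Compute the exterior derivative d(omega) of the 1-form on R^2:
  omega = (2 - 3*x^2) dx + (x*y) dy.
d(omega) = (y) dx ∧ dy

For a 1-form omega = sum_i f_i dx_i, the exterior derivative is
  d(omega) = sum_{i < j} (∂f_j/∂x_i - ∂f_i/∂x_j) dx_i ∧ dx_j.
  coefficient of dx ∧ dy: ∂f_2/∂x - ∂f_1/∂y = ∂(x*y)/∂x - ∂(2 - 3*x^2)/∂y = y
Assembling: d(omega) = (y) dx ∧ dy.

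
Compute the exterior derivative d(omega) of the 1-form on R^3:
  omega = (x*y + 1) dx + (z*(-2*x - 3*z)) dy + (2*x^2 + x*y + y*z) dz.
d(omega) = (-x - 2*z) dx ∧ dy + (4*x + y) dx ∧ dz + (3*x + 7*z) dy ∧ dz

For a 1-form omega = sum_i f_i dx_i, the exterior derivative is
  d(omega) = sum_{i < j} (∂f_j/∂x_i - ∂f_i/∂x_j) dx_i ∧ dx_j.
  coefficient of dx ∧ dy: ∂f_2/∂x - ∂f_1/∂y = ∂(z*(-2*x - 3*z))/∂x - ∂(x*y + 1)/∂y = -x - 2*z
  coefficient of dx ∧ dz: ∂f_3/∂x - ∂f_1/∂z = ∂(2*x^2 + x*y + y*z)/∂x - ∂(x*y + 1)/∂z = 4*x + y
  coefficient of dy ∧ dz: ∂f_3/∂y - ∂f_2/∂z = ∂(2*x^2 + x*y + y*z)/∂y - ∂(z*(-2*x - 3*z))/∂z = 3*x + 7*z
Assembling: d(omega) = (-x - 2*z) dx ∧ dy + (4*x + y) dx ∧ dz + (3*x + 7*z) dy ∧ dz.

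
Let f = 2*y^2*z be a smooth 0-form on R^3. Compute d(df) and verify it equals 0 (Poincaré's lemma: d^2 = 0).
d(df) = 0

Step 1: df = sum_i (∂f/∂x_i) dx_i = (0) dx + (4*y*z) dy + (2*y^2) dz.
Step 2: Apply d again. Using the 1-form formula, the coefficient of dx ∧ dy in d(df) is ∂^2 f/∂x ∂y - ∂^2 f/∂y ∂x = (0) - (0) = 0 (equality of mixed partials for smooth f).
Similarly for dx ∧ dz and dy ∧ dz — all coefficients vanish. So d(df) = 0.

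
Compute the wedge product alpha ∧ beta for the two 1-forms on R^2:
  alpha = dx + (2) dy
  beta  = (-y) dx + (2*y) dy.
alpha ∧ beta = (4*y) dx ∧ dy

Distribute the wedge, using dx_i ∧ dx_j = -dx_j ∧ dx_i and dx_i ∧ dx_i = 0. For each pair (i, j) with i < j, the coefficient of dx_i ∧ dx_j in alpha ∧ beta is (alpha_i * beta_j - alpha_j * beta_i). Collecting: alpha ∧ beta = (4*y) dx ∧ dy.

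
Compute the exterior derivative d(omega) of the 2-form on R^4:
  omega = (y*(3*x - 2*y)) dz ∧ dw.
d(omega) = (3*y) dx ∧ dz ∧ dw + (3*x - 4*y) dy ∧ dz ∧ dw

For a 2-form omega = sum_{i<j} g_{ij} dx_i ∧ dx_j, the exterior derivative is
  d(omega) = sum_{i<j} d(g_{ij}) ∧ dx_i ∧ dx_j = sum_{i<j, k} (∂g_{ij}/∂x_k) dx_k ∧ dx_i ∧ dx_j.
Expand each term, using dx_k ∧ dx_i ∧ dx_j = sgn(permutation) dx_{(a)} ∧ dx_{(b)} ∧ dx_{(c)} with (a < b < c) sorted:
  d(y*(3*x - 2*y)) includes (∂/∂x)(y*(3*x - 2*y)) dx = (3*y) dx, which multiplied by dz ∧ dw gives (3*y) dx ∧ dz ∧ dw
  d(y*(3*x - 2*y)) includes (∂/∂y)(y*(3*x - 2*y)) dy = (3*x - 4*y) dy, which multiplied by dz ∧ dw gives (3*x - 4*y) dy ∧ dz ∧ dw
Collecting like 3-forms: d(omega) = (3*y) dx ∧ dz ∧ dw + (3*x - 4*y) dy ∧ dz ∧ dw.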